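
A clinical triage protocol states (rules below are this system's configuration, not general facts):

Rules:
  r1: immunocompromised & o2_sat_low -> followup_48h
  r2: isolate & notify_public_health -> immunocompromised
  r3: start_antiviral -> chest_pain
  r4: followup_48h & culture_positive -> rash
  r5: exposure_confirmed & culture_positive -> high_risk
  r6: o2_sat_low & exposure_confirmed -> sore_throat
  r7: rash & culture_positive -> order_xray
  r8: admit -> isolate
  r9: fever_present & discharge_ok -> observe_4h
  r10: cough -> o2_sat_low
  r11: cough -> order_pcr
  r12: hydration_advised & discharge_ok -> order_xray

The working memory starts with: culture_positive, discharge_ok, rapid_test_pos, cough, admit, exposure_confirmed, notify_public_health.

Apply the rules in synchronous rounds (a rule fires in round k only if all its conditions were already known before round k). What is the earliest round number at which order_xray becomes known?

5

Round 1 fires r5, r8, r10, r11, giving high_risk, isolate, o2_sat_low, order_pcr.
Round 2 fires r2, r6, giving immunocompromised, sore_throat.
Round 3 fires r1, giving followup_48h.
Round 4 fires r4, giving rash.
Round 5 fires r7, giving order_xray.
order_xray first appears in round 5.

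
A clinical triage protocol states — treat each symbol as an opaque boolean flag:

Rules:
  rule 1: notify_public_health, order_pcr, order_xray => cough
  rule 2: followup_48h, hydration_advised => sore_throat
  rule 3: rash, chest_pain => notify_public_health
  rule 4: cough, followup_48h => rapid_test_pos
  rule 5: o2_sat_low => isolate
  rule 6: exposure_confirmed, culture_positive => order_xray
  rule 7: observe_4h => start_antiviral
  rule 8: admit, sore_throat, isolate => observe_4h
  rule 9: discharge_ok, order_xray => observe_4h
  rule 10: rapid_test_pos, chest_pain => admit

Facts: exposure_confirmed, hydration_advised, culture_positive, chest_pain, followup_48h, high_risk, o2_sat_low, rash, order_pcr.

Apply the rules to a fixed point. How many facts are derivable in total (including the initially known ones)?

Round 1 fires rule 2, rule 3, rule 5, rule 6, giving sore_throat, notify_public_health, isolate, order_xray.
Round 2 fires rule 1, giving cough.
Round 3 fires rule 4, giving rapid_test_pos.
Round 4 fires rule 10, giving admit.
Round 5 fires rule 8, giving observe_4h.
Round 6 fires rule 7, giving start_antiviral.
Closure: {admit, chest_pain, cough, culture_positive, exposure_confirmed, followup_48h, high_risk, hydration_advised, isolate, notify_public_health, o2_sat_low, observe_4h, order_pcr, order_xray, rapid_test_pos, rash, sore_throat, start_antiviral} — 18 facts.

18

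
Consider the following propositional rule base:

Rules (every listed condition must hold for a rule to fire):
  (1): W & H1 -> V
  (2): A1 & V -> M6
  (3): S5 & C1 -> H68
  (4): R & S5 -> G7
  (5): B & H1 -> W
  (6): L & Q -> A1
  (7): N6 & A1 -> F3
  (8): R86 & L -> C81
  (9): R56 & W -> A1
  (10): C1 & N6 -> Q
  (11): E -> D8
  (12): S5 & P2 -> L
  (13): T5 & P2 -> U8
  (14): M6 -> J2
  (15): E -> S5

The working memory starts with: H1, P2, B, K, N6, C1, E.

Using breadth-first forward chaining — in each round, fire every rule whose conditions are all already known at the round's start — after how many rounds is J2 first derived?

Round 1: (5) [B & H1 -> W]; (10) [C1 & N6 -> Q]; (11) [E -> D8]; (15) [E -> S5]. Adds W, Q, D8, S5.
Round 2: (1) [W & H1 -> V]; (3) [S5 & C1 -> H68]; (12) [S5 & P2 -> L]. Adds V, H68, L.
Round 3: (6) [L & Q -> A1]. Adds A1.
Round 4: (2) [A1 & V -> M6]; (7) [N6 & A1 -> F3]. Adds M6, F3.
Round 5: (14) [M6 -> J2]. Adds J2.
J2 first appears in round 5.

5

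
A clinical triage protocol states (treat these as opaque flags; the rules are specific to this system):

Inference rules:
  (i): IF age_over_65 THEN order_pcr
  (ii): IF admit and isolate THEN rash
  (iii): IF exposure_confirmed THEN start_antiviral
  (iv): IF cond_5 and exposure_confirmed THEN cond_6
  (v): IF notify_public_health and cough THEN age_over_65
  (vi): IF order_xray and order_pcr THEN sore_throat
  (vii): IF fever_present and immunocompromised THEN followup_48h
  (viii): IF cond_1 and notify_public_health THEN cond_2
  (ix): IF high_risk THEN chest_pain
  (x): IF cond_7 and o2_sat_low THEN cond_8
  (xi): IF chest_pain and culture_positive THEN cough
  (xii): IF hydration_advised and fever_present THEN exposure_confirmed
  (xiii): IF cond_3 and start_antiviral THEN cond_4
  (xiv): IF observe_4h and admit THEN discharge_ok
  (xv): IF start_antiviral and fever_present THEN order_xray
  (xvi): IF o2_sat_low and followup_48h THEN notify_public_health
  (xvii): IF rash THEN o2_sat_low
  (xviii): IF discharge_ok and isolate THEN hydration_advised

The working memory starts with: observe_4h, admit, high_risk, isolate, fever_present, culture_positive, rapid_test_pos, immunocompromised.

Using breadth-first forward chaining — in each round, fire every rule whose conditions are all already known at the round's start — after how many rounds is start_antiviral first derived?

Round 1 — (ii), (vii), (ix), (xiv), derive rash, followup_48h, chest_pain, discharge_ok.
Round 2 — (xi), (xvii), (xviii), derive cough, o2_sat_low, hydration_advised.
Round 3 — (xii), (xvi), derive exposure_confirmed, notify_public_health.
Round 4 — (iii), (v), derive start_antiviral, age_over_65.
start_antiviral first appears in round 4.

4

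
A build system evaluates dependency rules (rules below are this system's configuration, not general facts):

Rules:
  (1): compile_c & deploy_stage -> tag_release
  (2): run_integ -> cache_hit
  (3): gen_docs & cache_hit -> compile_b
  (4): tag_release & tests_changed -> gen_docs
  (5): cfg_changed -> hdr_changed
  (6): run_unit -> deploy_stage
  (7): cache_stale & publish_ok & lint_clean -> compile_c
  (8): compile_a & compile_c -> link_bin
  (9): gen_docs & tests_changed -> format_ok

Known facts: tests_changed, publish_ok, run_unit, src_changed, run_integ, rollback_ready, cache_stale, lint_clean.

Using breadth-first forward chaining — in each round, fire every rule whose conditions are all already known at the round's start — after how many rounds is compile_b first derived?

4

Round 1: (2) [run_integ -> cache_hit]; (6) [run_unit -> deploy_stage]; (7) [cache_stale & publish_ok & lint_clean -> compile_c]. New: cache_hit, deploy_stage, compile_c.
Round 2: (1) [compile_c & deploy_stage -> tag_release]. New: tag_release.
Round 3: (4) [tag_release & tests_changed -> gen_docs]. New: gen_docs.
Round 4: (3) [gen_docs & cache_hit -> compile_b]; (9) [gen_docs & tests_changed -> format_ok]. New: compile_b, format_ok.
compile_b first appears in round 4.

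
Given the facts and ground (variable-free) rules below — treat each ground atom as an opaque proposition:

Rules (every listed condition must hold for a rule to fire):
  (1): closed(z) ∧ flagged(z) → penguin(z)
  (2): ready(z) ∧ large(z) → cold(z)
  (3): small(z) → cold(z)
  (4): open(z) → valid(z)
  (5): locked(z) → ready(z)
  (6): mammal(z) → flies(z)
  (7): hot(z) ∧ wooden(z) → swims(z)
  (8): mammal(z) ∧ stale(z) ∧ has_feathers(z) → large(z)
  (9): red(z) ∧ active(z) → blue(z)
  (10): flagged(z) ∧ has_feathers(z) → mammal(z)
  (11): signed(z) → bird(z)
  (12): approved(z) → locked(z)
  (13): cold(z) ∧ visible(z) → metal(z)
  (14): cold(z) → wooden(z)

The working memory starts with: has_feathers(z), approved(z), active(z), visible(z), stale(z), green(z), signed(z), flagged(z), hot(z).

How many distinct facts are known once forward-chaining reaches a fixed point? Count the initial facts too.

Round 1: (10) [flagged(z) ∧ has_feathers(z) → mammal(z)]; (11) [signed(z) → bird(z)]; (12) [approved(z) → locked(z)]. Adds mammal(z), bird(z), locked(z).
Round 2: (5) [locked(z) → ready(z)]; (6) [mammal(z) → flies(z)]; (8) [mammal(z) ∧ stale(z) ∧ has_feathers(z) → large(z)]. Adds ready(z), flies(z), large(z).
Round 3: (2) [ready(z) ∧ large(z) → cold(z)]. Adds cold(z).
Round 4: (13) [cold(z) ∧ visible(z) → metal(z)]; (14) [cold(z) → wooden(z)]. Adds metal(z), wooden(z).
Round 5: (7) [hot(z) ∧ wooden(z) → swims(z)]. Adds swims(z).
Closure: {active(z), approved(z), bird(z), cold(z), flagged(z), flies(z), green(z), has_feathers(z), hot(z), large(z), locked(z), mammal(z), metal(z), ready(z), signed(z), stale(z), swims(z), visible(z), wooden(z)} — 19 facts.

19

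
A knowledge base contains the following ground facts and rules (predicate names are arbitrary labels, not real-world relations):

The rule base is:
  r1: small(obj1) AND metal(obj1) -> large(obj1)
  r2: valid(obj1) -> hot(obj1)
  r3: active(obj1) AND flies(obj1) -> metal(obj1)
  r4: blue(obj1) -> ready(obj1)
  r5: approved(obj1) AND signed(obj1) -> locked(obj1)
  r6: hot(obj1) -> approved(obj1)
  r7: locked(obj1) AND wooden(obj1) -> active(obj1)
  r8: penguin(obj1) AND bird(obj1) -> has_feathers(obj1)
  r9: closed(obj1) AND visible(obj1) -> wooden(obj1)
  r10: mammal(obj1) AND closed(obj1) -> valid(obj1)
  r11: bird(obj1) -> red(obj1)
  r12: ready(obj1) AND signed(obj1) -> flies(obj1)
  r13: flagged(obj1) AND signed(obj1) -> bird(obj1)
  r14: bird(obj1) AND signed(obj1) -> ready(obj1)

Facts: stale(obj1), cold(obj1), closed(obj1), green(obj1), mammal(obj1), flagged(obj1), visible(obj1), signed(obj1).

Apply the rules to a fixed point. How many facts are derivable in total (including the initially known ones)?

19

[1] r9 [closed(obj1) AND visible(obj1) -> wooden(obj1)]; r10 [mammal(obj1) AND closed(obj1) -> valid(obj1)]; r13 [flagged(obj1) AND signed(obj1) -> bird(obj1)]. ⇒ new: wooden(obj1), valid(obj1), bird(obj1).
[2] r2 [valid(obj1) -> hot(obj1)]; r11 [bird(obj1) -> red(obj1)]; r14 [bird(obj1) AND signed(obj1) -> ready(obj1)]. ⇒ new: hot(obj1), red(obj1), ready(obj1).
[3] r6 [hot(obj1) -> approved(obj1)]; r12 [ready(obj1) AND signed(obj1) -> flies(obj1)]. ⇒ new: approved(obj1), flies(obj1).
[4] r5 [approved(obj1) AND signed(obj1) -> locked(obj1)]. ⇒ new: locked(obj1).
[5] r7 [locked(obj1) AND wooden(obj1) -> active(obj1)]. ⇒ new: active(obj1).
[6] r3 [active(obj1) AND flies(obj1) -> metal(obj1)]. ⇒ new: metal(obj1).
Closure: {active(obj1), approved(obj1), bird(obj1), closed(obj1), cold(obj1), flagged(obj1), flies(obj1), green(obj1), hot(obj1), locked(obj1), mammal(obj1), metal(obj1), ready(obj1), red(obj1), signed(obj1), stale(obj1), valid(obj1), visible(obj1), wooden(obj1)} — 19 facts.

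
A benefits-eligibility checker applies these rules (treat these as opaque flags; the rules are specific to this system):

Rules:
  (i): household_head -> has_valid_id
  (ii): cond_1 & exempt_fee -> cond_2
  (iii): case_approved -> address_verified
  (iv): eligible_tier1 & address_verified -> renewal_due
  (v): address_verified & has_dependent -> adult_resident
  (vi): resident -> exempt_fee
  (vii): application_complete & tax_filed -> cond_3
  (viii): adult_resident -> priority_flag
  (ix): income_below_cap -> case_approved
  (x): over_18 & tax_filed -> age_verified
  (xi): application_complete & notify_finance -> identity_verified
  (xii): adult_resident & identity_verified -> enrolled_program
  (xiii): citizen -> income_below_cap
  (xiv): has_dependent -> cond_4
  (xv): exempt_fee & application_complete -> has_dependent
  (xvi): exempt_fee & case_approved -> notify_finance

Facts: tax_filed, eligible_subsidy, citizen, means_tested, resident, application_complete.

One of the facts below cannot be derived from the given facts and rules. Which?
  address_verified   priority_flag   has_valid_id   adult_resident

has_valid_id

Round 1 — (vi), (vii), (xiii), derive exempt_fee, cond_3, income_below_cap.
Round 2 — (ix), (xv), derive case_approved, has_dependent.
Round 3 — (iii), (xiv), (xvi), derive address_verified, cond_4, notify_finance.
Round 4 — (v), (xi), derive adult_resident, identity_verified.
Round 5 — (viii), (xii), derive priority_flag, enrolled_program.
Derived: adult_resident (round 4), address_verified (round 3), priority_flag (round 5). has_valid_id never appears in any round.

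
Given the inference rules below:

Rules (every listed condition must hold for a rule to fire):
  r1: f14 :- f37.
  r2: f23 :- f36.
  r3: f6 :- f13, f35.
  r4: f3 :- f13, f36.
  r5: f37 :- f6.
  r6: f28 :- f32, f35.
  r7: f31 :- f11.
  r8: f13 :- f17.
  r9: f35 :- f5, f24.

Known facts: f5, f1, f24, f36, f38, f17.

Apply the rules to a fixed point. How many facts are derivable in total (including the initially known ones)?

13

Round 1 — r2, r8, r9, derive f23, f13, f35.
Round 2 — r3, r4, derive f6, f3.
Round 3 — r5, derive f37.
Round 4 — r1, derive f14.
Closure: {f1, f13, f14, f17, f23, f24, f3, f35, f36, f37, f38, f5, f6} — 13 facts.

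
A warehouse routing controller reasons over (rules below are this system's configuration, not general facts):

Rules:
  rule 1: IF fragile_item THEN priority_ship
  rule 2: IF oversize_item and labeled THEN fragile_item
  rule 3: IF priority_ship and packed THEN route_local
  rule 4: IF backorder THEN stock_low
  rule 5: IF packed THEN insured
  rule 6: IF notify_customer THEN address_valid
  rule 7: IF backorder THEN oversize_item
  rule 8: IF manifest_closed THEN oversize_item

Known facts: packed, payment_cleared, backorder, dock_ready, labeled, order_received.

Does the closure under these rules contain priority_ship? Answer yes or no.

yes

Round 1 — rule 4, rule 5, rule 7, derive stock_low, insured, oversize_item.
Round 2 — rule 2, derive fragile_item.
Round 3 — rule 1, derive priority_ship.
Round 4 — rule 3, derive route_local.
priority_ship appears in round 3, so it is derivable.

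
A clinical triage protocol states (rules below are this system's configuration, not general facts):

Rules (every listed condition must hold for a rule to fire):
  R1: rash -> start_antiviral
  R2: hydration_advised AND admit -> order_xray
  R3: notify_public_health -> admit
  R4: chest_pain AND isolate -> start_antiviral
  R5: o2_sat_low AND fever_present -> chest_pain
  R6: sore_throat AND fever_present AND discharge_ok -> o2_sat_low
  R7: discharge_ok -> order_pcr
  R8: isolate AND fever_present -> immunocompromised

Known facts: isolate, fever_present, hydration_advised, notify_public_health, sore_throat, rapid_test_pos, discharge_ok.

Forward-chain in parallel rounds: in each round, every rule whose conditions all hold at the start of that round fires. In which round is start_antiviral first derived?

[1] R3 [notify_public_health -> admit]; R6 [sore_throat AND fever_present AND discharge_ok -> o2_sat_low]; R7 [discharge_ok -> order_pcr]; R8 [isolate AND fever_present -> immunocompromised]. ⇒ new: admit, o2_sat_low, order_pcr, immunocompromised.
[2] R2 [hydration_advised AND admit -> order_xray]; R5 [o2_sat_low AND fever_present -> chest_pain]. ⇒ new: order_xray, chest_pain.
[3] R4 [chest_pain AND isolate -> start_antiviral]. ⇒ new: start_antiviral.
start_antiviral first appears in round 3.

3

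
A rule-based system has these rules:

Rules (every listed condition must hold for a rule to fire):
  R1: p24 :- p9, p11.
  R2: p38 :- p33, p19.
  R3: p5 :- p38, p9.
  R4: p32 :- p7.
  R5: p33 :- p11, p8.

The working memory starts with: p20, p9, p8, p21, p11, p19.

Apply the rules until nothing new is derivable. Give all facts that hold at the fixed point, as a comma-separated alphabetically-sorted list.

Round 1 — R1, R5, derive p24, p33.
Round 2 — R2, derive p38.
Round 3 — R3, derive p5.

p11, p19, p20, p21, p24, p33, p38, p5, p8, p9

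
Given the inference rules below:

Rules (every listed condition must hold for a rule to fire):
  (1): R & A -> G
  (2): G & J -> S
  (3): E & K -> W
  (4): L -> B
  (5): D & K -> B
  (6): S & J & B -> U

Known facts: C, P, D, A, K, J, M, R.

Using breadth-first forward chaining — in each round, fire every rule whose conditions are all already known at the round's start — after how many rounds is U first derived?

Round 1: (1) [R & A -> G]; (5) [D & K -> B]. New: G, B.
Round 2: (2) [G & J -> S]. New: S.
Round 3: (6) [S & J & B -> U]. New: U.
U first appears in round 3.

3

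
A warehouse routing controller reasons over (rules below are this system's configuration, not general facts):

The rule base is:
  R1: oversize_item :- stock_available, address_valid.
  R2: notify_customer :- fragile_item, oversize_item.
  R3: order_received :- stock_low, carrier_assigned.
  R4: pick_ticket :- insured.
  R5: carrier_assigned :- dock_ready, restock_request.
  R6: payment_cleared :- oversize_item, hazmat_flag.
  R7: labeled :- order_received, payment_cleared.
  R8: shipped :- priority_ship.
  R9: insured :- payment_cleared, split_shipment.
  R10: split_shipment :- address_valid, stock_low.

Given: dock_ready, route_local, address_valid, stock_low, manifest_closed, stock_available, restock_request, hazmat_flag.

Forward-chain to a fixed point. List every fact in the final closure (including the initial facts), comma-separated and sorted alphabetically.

address_valid, carrier_assigned, dock_ready, hazmat_flag, insured, labeled, manifest_closed, order_received, oversize_item, payment_cleared, pick_ticket, restock_request, route_local, split_shipment, stock_available, stock_low

Round 1 fires R1, R5, R10, giving oversize_item, carrier_assigned, split_shipment.
Round 2 fires R3, R6, giving order_received, payment_cleared.
Round 3 fires R7, R9, giving labeled, insured.
Round 4 fires R4, giving pick_ticket.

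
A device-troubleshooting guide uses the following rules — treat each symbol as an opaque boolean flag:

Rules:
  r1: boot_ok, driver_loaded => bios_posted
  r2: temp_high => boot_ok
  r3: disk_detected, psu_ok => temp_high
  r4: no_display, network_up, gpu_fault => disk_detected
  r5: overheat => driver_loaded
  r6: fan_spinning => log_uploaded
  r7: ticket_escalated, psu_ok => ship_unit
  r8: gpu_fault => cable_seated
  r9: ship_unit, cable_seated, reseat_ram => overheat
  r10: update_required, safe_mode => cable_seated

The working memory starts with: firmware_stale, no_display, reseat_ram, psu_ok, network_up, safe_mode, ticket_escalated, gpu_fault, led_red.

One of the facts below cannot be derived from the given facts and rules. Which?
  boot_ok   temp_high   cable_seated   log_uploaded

[1] r4 [no_display, network_up, gpu_fault => disk_detected]; r7 [ticket_escalated, psu_ok => ship_unit]; r8 [gpu_fault => cable_seated]. ⇒ new: disk_detected, ship_unit, cable_seated.
[2] r3 [disk_detected, psu_ok => temp_high]; r9 [ship_unit, cable_seated, reseat_ram => overheat]. ⇒ new: temp_high, overheat.
[3] r2 [temp_high => boot_ok]; r5 [overheat => driver_loaded]. ⇒ new: boot_ok, driver_loaded.
[4] r1 [boot_ok, driver_loaded => bios_posted]. ⇒ new: bios_posted.
Derived: cable_seated (round 1), boot_ok (round 3), temp_high (round 2). log_uploaded never appears in any round.

log_uploaded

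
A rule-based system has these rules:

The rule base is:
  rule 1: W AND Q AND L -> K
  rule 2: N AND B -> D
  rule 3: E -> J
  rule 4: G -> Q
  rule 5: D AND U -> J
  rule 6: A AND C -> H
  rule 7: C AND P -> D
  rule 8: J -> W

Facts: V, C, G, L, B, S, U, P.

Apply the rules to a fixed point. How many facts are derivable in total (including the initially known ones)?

Round 1: rule 4 [G -> Q]; rule 7 [C AND P -> D]. Adds Q, D.
Round 2: rule 5 [D AND U -> J]. Adds J.
Round 3: rule 8 [J -> W]. Adds W.
Round 4: rule 1 [W AND Q AND L -> K]. Adds K.
Closure: {B, C, D, G, J, K, L, P, Q, S, U, V, W} — 13 facts.

13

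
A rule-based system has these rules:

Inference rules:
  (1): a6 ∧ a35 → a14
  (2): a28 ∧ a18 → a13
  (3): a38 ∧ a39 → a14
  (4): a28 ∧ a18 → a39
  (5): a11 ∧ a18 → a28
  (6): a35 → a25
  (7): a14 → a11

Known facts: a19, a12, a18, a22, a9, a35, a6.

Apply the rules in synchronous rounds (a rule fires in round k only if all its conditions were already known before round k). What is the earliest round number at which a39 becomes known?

4

Round 1: (1) [a6 ∧ a35 → a14]; (6) [a35 → a25]. New: a14, a25.
Round 2: (7) [a14 → a11]. New: a11.
Round 3: (5) [a11 ∧ a18 → a28]. New: a28.
Round 4: (2) [a28 ∧ a18 → a13]; (4) [a28 ∧ a18 → a39]. New: a13, a39.
a39 first appears in round 4.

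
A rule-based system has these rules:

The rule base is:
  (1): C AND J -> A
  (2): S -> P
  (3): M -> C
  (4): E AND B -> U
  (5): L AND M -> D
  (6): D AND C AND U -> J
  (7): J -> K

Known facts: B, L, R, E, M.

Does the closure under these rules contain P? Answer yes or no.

no

Round 1 fires (3), (4), (5), giving C, U, D.
Round 2 fires (6), giving J.
Round 3 fires (1), (7), giving A, K.
Fixed point reached. P is concluded only by (2); (2) needs S (never derived).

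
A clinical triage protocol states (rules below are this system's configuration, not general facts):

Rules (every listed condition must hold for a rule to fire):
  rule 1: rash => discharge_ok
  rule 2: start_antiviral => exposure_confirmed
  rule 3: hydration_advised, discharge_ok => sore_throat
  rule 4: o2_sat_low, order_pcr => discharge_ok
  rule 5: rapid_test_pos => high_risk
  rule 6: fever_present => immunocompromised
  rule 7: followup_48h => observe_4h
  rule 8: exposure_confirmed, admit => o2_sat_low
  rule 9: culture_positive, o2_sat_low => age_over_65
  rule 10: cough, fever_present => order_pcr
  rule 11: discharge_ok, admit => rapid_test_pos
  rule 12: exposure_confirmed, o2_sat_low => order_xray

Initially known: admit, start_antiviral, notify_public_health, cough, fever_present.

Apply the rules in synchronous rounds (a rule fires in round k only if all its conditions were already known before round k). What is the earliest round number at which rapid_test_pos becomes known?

4

[1] rule 2 [start_antiviral => exposure_confirmed]; rule 6 [fever_present => immunocompromised]; rule 10 [cough, fever_present => order_pcr]. ⇒ new: exposure_confirmed, immunocompromised, order_pcr.
[2] rule 8 [exposure_confirmed, admit => o2_sat_low]. ⇒ new: o2_sat_low.
[3] rule 4 [o2_sat_low, order_pcr => discharge_ok]; rule 12 [exposure_confirmed, o2_sat_low => order_xray]. ⇒ new: discharge_ok, order_xray.
[4] rule 11 [discharge_ok, admit => rapid_test_pos]. ⇒ new: rapid_test_pos.
rapid_test_pos first appears in round 4.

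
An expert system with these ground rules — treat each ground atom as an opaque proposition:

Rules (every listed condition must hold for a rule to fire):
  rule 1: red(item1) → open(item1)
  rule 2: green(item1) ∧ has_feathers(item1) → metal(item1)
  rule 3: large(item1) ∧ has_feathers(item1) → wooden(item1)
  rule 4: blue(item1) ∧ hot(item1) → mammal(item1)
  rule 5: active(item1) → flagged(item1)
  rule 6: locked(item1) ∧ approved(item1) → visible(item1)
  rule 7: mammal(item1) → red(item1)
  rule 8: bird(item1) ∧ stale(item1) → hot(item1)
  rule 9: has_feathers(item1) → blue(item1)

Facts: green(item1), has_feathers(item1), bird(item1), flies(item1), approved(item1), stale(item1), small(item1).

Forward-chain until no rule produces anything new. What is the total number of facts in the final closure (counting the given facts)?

13

Round 1: rule 2 [green(item1) ∧ has_feathers(item1) → metal(item1)]; rule 8 [bird(item1) ∧ stale(item1) → hot(item1)]; rule 9 [has_feathers(item1) → blue(item1)]. New: metal(item1), hot(item1), blue(item1).
Round 2: rule 4 [blue(item1) ∧ hot(item1) → mammal(item1)]. New: mammal(item1).
Round 3: rule 7 [mammal(item1) → red(item1)]. New: red(item1).
Round 4: rule 1 [red(item1) → open(item1)]. New: open(item1).
Closure: {approved(item1), bird(item1), blue(item1), flies(item1), green(item1), has_feathers(item1), hot(item1), mammal(item1), metal(item1), open(item1), red(item1), small(item1), stale(item1)} — 13 facts.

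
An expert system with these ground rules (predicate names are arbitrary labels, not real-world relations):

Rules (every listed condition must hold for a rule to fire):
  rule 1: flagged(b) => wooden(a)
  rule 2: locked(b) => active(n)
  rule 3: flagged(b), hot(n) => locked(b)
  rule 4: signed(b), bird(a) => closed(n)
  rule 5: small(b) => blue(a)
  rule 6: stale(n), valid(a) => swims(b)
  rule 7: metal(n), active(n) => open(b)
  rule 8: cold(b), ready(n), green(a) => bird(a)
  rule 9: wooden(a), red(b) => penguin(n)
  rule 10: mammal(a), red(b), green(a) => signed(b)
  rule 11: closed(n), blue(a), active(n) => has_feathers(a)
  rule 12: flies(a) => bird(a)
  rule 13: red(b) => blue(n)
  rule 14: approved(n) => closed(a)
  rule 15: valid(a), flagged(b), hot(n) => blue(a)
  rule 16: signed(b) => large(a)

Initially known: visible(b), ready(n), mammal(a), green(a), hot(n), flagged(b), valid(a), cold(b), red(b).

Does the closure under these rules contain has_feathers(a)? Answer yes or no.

yes

Round 1 fires rule 1, rule 3, rule 8, rule 10, rule 13, rule 15, giving wooden(a), locked(b), bird(a), signed(b), blue(n), blue(a).
Round 2 fires rule 2, rule 4, rule 9, rule 16, giving active(n), closed(n), penguin(n), large(a).
Round 3 fires rule 11, giving has_feathers(a).
has_feathers(a) appears in round 3, so it is derivable.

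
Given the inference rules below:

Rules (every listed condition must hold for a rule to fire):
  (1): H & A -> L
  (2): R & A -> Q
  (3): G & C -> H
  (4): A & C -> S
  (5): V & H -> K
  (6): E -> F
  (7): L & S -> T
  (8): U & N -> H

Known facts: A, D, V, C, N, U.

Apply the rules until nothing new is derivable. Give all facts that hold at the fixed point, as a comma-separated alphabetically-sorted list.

A, C, D, H, K, L, N, S, T, U, V

Round 1 — (4), (8), derive S, H.
Round 2 — (1), (5), derive L, K.
Round 3 — (7), derive T.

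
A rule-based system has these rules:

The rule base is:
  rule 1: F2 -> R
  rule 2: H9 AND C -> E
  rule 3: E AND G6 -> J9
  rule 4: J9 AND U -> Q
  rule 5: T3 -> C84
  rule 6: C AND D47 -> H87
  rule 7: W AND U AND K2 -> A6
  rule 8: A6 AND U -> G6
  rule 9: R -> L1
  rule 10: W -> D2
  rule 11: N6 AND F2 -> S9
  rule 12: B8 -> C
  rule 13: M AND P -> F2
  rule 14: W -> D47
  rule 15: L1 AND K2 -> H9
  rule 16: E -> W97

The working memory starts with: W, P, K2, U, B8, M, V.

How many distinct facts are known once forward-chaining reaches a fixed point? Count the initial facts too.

21

Round 1: rule 7 [W AND U AND K2 -> A6]; rule 10 [W -> D2]; rule 12 [B8 -> C]; rule 13 [M AND P -> F2]; rule 14 [W -> D47]. New: A6, D2, C, F2, D47.
Round 2: rule 1 [F2 -> R]; rule 6 [C AND D47 -> H87]; rule 8 [A6 AND U -> G6]. New: R, H87, G6.
Round 3: rule 9 [R -> L1]. New: L1.
Round 4: rule 15 [L1 AND K2 -> H9]. New: H9.
Round 5: rule 2 [H9 AND C -> E]. New: E.
Round 6: rule 3 [E AND G6 -> J9]; rule 16 [E -> W97]. New: J9, W97.
Round 7: rule 4 [J9 AND U -> Q]. New: Q.
Closure: {A6, B8, C, D2, D47, E, F2, G6, H87, H9, J9, K2, L1, M, P, Q, R, U, V, W, W97} — 21 facts.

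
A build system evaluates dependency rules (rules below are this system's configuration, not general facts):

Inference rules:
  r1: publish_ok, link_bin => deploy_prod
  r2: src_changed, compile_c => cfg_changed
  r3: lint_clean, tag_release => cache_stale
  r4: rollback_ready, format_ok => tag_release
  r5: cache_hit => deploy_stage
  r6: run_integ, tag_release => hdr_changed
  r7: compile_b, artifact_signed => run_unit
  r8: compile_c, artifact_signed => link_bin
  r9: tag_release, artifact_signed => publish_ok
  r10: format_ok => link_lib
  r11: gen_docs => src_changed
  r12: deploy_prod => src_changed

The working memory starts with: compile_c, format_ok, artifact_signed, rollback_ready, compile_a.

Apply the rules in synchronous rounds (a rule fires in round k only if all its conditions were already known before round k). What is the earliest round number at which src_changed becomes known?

4

Round 1: r4 [rollback_ready, format_ok => tag_release]; r8 [compile_c, artifact_signed => link_bin]; r10 [format_ok => link_lib]. New: tag_release, link_bin, link_lib.
Round 2: r9 [tag_release, artifact_signed => publish_ok]. New: publish_ok.
Round 3: r1 [publish_ok, link_bin => deploy_prod]. New: deploy_prod.
Round 4: r12 [deploy_prod => src_changed]. New: src_changed.
src_changed first appears in round 4.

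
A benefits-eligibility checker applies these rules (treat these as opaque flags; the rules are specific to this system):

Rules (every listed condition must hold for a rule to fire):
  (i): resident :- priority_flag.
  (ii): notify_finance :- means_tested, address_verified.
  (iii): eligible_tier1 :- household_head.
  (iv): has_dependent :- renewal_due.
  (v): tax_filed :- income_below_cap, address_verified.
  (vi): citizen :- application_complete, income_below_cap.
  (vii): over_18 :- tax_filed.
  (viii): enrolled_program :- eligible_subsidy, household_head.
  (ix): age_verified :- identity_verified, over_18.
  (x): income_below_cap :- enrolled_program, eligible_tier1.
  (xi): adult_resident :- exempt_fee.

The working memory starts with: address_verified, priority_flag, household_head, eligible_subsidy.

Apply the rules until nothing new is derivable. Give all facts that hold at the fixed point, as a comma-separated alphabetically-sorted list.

address_verified, eligible_subsidy, eligible_tier1, enrolled_program, household_head, income_below_cap, over_18, priority_flag, resident, tax_filed

Round 1: (i) [resident :- priority_flag.]; (iii) [eligible_tier1 :- household_head.]; (viii) [enrolled_program :- eligible_subsidy, household_head.]. New: resident, eligible_tier1, enrolled_program.
Round 2: (x) [income_below_cap :- enrolled_program, eligible_tier1.]. New: income_below_cap.
Round 3: (v) [tax_filed :- income_below_cap, address_verified.]. New: tax_filed.
Round 4: (vii) [over_18 :- tax_filed.]. New: over_18.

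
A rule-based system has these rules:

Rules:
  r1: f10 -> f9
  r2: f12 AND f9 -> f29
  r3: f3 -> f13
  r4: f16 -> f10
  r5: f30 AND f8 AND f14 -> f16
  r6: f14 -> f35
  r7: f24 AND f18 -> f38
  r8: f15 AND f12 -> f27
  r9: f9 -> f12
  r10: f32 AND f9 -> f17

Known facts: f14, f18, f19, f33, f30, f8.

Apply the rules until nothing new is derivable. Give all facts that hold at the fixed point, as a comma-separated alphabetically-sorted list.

[1] r5 [f30 AND f8 AND f14 -> f16]; r6 [f14 -> f35]. ⇒ new: f16, f35.
[2] r4 [f16 -> f10]. ⇒ new: f10.
[3] r1 [f10 -> f9]. ⇒ new: f9.
[4] r9 [f9 -> f12]. ⇒ new: f12.
[5] r2 [f12 AND f9 -> f29]. ⇒ new: f29.

f10, f12, f14, f16, f18, f19, f29, f30, f33, f35, f8, f9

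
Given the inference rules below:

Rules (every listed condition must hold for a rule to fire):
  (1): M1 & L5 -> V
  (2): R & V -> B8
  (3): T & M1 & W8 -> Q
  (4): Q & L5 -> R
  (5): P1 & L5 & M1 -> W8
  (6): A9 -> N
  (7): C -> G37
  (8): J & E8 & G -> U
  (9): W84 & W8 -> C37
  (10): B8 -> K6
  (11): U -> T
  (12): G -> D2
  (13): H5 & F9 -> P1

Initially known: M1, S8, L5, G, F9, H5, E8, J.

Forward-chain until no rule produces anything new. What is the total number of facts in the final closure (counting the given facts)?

18

Round 1: (1) [M1 & L5 -> V]; (8) [J & E8 & G -> U]; (12) [G -> D2]; (13) [H5 & F9 -> P1]. Adds V, U, D2, P1.
Round 2: (5) [P1 & L5 & M1 -> W8]; (11) [U -> T]. Adds W8, T.
Round 3: (3) [T & M1 & W8 -> Q]. Adds Q.
Round 4: (4) [Q & L5 -> R]. Adds R.
Round 5: (2) [R & V -> B8]. Adds B8.
Round 6: (10) [B8 -> K6]. Adds K6.
Closure: {B8, D2, E8, F9, G, H5, J, K6, L5, M1, P1, Q, R, S8, T, U, V, W8} — 18 facts.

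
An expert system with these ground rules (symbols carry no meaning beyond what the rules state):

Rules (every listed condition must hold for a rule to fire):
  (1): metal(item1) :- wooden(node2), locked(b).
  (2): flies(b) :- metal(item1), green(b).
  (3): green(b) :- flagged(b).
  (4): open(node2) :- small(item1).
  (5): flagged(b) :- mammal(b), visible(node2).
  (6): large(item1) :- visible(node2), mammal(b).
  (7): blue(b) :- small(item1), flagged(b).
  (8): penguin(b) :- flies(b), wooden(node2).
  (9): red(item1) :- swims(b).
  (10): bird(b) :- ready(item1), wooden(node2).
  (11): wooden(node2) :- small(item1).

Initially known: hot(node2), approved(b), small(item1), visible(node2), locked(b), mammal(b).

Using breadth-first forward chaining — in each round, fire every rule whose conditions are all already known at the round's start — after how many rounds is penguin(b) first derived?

Round 1: (4) [open(node2) :- small(item1).]; (5) [flagged(b) :- mammal(b), visible(node2).]; (6) [large(item1) :- visible(node2), mammal(b).]; (11) [wooden(node2) :- small(item1).]. New: open(node2), flagged(b), large(item1), wooden(node2).
Round 2: (1) [metal(item1) :- wooden(node2), locked(b).]; (3) [green(b) :- flagged(b).]; (7) [blue(b) :- small(item1), flagged(b).]. New: metal(item1), green(b), blue(b).
Round 3: (2) [flies(b) :- metal(item1), green(b).]. New: flies(b).
Round 4: (8) [penguin(b) :- flies(b), wooden(node2).]. New: penguin(b).
penguin(b) first appears in round 4.

4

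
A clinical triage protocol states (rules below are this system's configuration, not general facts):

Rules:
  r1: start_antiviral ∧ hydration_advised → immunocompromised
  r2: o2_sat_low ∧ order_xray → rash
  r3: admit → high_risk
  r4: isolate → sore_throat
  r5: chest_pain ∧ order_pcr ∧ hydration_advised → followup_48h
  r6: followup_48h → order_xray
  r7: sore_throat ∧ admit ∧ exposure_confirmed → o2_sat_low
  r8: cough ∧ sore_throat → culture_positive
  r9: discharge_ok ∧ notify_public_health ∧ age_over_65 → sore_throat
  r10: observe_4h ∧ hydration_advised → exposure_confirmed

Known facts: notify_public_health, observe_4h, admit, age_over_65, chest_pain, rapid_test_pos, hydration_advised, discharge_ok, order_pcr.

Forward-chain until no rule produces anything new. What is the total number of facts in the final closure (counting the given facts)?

Round 1: r3 [admit → high_risk]; r5 [chest_pain ∧ order_pcr ∧ hydration_advised → followup_48h]; r9 [discharge_ok ∧ notify_public_health ∧ age_over_65 → sore_throat]; r10 [observe_4h ∧ hydration_advised → exposure_confirmed]. New: high_risk, followup_48h, sore_throat, exposure_confirmed.
Round 2: r6 [followup_48h → order_xray]; r7 [sore_throat ∧ admit ∧ exposure_confirmed → o2_sat_low]. New: order_xray, o2_sat_low.
Round 3: r2 [o2_sat_low ∧ order_xray → rash]. New: rash.
Closure: {admit, age_over_65, chest_pain, discharge_ok, exposure_confirmed, followup_48h, high_risk, hydration_advised, notify_public_health, o2_sat_low, observe_4h, order_pcr, order_xray, rapid_test_pos, rash, sore_throat} — 16 facts.

16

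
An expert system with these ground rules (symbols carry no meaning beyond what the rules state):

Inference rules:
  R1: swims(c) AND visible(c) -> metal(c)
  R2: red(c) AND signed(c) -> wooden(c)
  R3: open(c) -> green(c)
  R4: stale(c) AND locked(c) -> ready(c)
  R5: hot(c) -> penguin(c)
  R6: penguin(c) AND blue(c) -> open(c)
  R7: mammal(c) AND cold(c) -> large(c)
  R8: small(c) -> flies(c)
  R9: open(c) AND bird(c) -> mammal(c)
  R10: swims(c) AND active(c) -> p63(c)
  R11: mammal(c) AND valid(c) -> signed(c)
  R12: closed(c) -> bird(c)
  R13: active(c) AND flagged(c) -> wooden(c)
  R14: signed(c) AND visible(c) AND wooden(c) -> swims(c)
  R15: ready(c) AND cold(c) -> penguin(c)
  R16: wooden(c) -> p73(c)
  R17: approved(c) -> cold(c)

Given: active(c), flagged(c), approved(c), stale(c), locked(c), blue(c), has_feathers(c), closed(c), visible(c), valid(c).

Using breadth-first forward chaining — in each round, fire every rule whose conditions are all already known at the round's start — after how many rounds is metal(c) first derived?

7

Round 1 fires R4, R12, R13, R17, giving ready(c), bird(c), wooden(c), cold(c).
Round 2 fires R15, R16, giving penguin(c), p73(c).
Round 3 fires R6, giving open(c).
Round 4 fires R3, R9, giving green(c), mammal(c).
Round 5 fires R7, R11, giving large(c), signed(c).
Round 6 fires R14, giving swims(c).
Round 7 fires R1, R10, giving metal(c), p63(c).
metal(c) first appears in round 7.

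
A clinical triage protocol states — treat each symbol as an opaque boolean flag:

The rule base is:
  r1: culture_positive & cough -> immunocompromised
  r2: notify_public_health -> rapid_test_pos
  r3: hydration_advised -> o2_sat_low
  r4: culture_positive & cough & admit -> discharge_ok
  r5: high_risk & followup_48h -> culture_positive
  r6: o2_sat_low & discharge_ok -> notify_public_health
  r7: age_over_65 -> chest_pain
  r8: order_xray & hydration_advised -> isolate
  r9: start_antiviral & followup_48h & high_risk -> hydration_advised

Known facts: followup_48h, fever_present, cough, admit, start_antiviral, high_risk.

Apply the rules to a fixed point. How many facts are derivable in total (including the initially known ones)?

13

[1] r5 [high_risk & followup_48h -> culture_positive]; r9 [start_antiviral & followup_48h & high_risk -> hydration_advised]. ⇒ new: culture_positive, hydration_advised.
[2] r1 [culture_positive & cough -> immunocompromised]; r3 [hydration_advised -> o2_sat_low]; r4 [culture_positive & cough & admit -> discharge_ok]. ⇒ new: immunocompromised, o2_sat_low, discharge_ok.
[3] r6 [o2_sat_low & discharge_ok -> notify_public_health]. ⇒ new: notify_public_health.
[4] r2 [notify_public_health -> rapid_test_pos]. ⇒ new: rapid_test_pos.
Closure: {admit, cough, culture_positive, discharge_ok, fever_present, followup_48h, high_risk, hydration_advised, immunocompromised, notify_public_health, o2_sat_low, rapid_test_pos, start_antiviral} — 13 facts.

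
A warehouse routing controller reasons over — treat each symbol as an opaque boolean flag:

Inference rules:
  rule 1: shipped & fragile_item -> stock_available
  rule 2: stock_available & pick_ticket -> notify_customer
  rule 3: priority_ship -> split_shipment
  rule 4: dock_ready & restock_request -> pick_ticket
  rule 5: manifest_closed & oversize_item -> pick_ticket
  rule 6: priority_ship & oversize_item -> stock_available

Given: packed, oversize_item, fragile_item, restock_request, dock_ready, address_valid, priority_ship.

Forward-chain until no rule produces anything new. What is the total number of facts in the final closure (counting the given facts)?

11

[1] rule 3 [priority_ship -> split_shipment]; rule 4 [dock_ready & restock_request -> pick_ticket]; rule 6 [priority_ship & oversize_item -> stock_available]. ⇒ new: split_shipment, pick_ticket, stock_available.
[2] rule 2 [stock_available & pick_ticket -> notify_customer]. ⇒ new: notify_customer.
Closure: {address_valid, dock_ready, fragile_item, notify_customer, oversize_item, packed, pick_ticket, priority_ship, restock_request, split_shipment, stock_available} — 11 facts.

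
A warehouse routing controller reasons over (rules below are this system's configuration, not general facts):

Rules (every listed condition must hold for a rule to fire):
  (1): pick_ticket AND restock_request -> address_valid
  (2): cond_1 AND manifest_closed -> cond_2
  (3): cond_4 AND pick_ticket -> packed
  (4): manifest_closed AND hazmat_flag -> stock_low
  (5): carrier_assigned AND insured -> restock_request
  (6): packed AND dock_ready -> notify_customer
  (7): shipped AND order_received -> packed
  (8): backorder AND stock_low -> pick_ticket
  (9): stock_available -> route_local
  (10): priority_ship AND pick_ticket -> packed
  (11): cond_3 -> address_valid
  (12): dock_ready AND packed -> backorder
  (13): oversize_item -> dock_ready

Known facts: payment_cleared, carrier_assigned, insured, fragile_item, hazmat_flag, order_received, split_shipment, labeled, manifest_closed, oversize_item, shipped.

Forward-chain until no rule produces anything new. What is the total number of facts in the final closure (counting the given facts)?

Round 1 fires (4), (5), (7), (13), giving stock_low, restock_request, packed, dock_ready.
Round 2 fires (6), (12), giving notify_customer, backorder.
Round 3 fires (8), giving pick_ticket.
Round 4 fires (1), giving address_valid.
Closure: {address_valid, backorder, carrier_assigned, dock_ready, fragile_item, hazmat_flag, insured, labeled, manifest_closed, notify_customer, order_received, oversize_item, packed, payment_cleared, pick_ticket, restock_request, shipped, split_shipment, stock_low} — 19 facts.

19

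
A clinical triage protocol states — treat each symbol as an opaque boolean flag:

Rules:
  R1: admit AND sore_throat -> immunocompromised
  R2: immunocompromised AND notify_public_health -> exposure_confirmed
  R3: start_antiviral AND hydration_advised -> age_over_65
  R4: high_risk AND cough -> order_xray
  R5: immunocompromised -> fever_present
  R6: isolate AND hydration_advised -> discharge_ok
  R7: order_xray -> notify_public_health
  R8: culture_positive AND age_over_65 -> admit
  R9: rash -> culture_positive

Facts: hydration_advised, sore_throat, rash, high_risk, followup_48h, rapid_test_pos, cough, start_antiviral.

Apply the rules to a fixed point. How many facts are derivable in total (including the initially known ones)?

16

Round 1 fires R3, R4, R9, giving age_over_65, order_xray, culture_positive.
Round 2 fires R7, R8, giving notify_public_health, admit.
Round 3 fires R1, giving immunocompromised.
Round 4 fires R2, R5, giving exposure_confirmed, fever_present.
Closure: {admit, age_over_65, cough, culture_positive, exposure_confirmed, fever_present, followup_48h, high_risk, hydration_advised, immunocompromised, notify_public_health, order_xray, rapid_test_pos, rash, sore_throat, start_antiviral} — 16 facts.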